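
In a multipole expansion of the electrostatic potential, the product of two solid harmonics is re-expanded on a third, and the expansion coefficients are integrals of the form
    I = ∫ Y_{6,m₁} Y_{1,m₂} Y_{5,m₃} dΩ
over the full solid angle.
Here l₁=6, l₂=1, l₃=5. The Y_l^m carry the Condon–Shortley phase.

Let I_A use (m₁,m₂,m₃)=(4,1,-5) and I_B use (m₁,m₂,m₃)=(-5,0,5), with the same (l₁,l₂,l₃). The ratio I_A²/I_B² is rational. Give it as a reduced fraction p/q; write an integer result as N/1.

l's match ⇒ only the (l;m) 3-j factors differ between A and B.
A: triangle coeff Δ(6,1,5) = 1/858; Σ_t [2,2]: t=2:+1/7257600 = 1/7257600; (3j)²=1/858 [(6 1 5; 4 1 -5)], sign=+1
B: triangle coeff Δ(6,1,5) = 1/858; Σ_t [1,1]: t=1:−1/3628800 = -1/3628800; (3j)²=1/78 [(6 1 5; -5 0 5)], sign=-1
I_A²/I_B² = (1/858)/(1/78) = 1/11

1/11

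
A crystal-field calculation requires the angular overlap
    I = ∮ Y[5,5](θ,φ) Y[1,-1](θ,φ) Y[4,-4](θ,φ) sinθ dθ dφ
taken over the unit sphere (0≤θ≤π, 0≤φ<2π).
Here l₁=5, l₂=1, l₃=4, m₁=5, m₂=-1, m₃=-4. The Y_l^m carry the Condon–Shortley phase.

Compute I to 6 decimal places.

m-sum 0 ✓  L=10 even ✓  4≤4≤6 ✓
Π(2lᵢ+1) = 11×3×9 = 297
triangle coeff Δ(5,1,4) = 1/495
Σ_t [1,1]: t=1:−1/576 = -1/576
(3j)²=5/99 [(5 1 4; 0 0 0)], sign=-1
Σ_t [0,0]: t=0:+1/80640 = 1/80640
(3j)²=1/11 [(5 1 4; 5 -1 -4)], sign=+1
⇒ 4πI² = 15/11
I = (-1)√(15/11/(4π)) = -0.32941575

-0.329416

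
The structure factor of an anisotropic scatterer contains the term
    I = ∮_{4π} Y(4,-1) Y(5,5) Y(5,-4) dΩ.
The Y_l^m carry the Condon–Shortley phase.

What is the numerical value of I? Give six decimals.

0.184127

Rules hold: Σm=0, L=14 even, 1≤5≤9.
N = 9·11·11 = 1089
Δ = 4!·4!·6!/15! = 1/3153150
Racah Σ t=0..4: t=0:+1/69120 t=1:−1/1728 t=2:+1/576 t=3:−1/1728 t=4:+1/69120 = 7/11520
⇒ 3j(4 5 5; 0 0 0)² = 2/143, sgn -1
Racah Σ t=4..4: t=4:+1/103680 = 1/103680
⇒ 3j(4 5 5; -1 5 -4)² = 4/143, sgn -1
4πI² = N·(3j₀)²·(3jₘ)² = 72/169
I = +1·√(0.426036/4π) = 0.18412721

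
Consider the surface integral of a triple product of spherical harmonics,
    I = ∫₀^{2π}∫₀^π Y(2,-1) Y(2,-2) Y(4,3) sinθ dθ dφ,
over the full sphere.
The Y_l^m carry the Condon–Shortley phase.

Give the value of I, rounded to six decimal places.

-0.238414

Checks pass: Σm=0; 8 even; l₃=4∈[0,4].
(2·2+1)(2·2+1)(2·4+1) = 225
Δ: 0! 4! 4! / 9! → 1/630
sum: t=0:+1/16 = 1/16
3j²(2 2 4; 0 0 0) = Δ·Π!·Σ² = 2/35  (sign +1)
sum: t=0:+1/144 = 1/144
3j²(2 2 4; -1 -2 3) = Δ·Π!·Σ² = 1/18  (sign -1)
combine: 4πI² = 225·2/35·1/18 = 5/7
take √, sign -1: I = -0.23841361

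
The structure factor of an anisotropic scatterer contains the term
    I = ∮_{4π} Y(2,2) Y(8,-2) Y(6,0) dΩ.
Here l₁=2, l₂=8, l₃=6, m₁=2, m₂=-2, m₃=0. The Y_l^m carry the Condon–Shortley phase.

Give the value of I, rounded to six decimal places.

Checks pass: Σm=0; 16 even; l₃=6∈[6,10].
(2·2+1)(2·8+1)(2·6+1) = 1105
Δ: 4! 0! 12! / 17! → 1/30940
sum: t=2:+1/2073600 = 1/2073600
3j²(2 8 6; 0 0 0) = Δ·Π!·Σ² = 28/1105  (sign +1)
sum: t=0:+1/12441600 = 1/12441600
3j²(2 8 6; 2 -2 0) = Δ·Π!·Σ² = 3/442  (sign +1)
combine: 4πI² = 1105·28/1105·3/442 = 42/221
take √, sign +1: I = 0.12297691

0.122977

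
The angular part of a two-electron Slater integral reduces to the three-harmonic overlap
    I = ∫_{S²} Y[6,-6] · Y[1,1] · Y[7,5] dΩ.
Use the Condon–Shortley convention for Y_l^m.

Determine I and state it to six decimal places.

Checks pass: Σm=0; 14 even; l₃=7∈[5,7].
(2·6+1)(2·1+1)(2·7+1) = 585
Δ: 0! 12! 2! / 15! → 1/1365
sum: t=0:+1/518400 = 1/518400
3j²(6 1 7; 0 0 0) = Δ·Π!·Σ² = 7/195  (sign -1)
sum: t=0:+1/958003200 = 1/958003200
3j²(6 1 7; -6 1 5) = Δ·Π!·Σ² = 1/1365  (sign +1)
combine: 4πI² = 585·7/195·1/1365 = 1/65
take √, sign -1: I = -0.03498955

-0.034990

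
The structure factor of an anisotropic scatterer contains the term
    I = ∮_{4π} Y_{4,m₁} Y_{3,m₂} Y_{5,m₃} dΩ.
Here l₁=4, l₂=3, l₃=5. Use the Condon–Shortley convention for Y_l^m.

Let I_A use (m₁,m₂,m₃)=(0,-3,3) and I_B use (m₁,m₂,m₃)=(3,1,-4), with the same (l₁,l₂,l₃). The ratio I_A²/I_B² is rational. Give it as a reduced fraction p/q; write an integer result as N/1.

150/7

Shared (l₁,l₂,l₃)=(4,3,5): N and (l;000)² cancel in I_A²/I_B².
A: Δ = 2!·6!·4!/13! = 1/180180; Racah Σ t=0..0: t=0:+1/2304 = 1/2304; ⇒ 3j(4 3 5; 0 -3 3)² = 5/143, sgn +1
B: Δ = 2!·6!·4!/13! = 1/180180; Racah Σ t=0..1: t=0:+1/5760 t=1:−1/4320 = -1/17280; ⇒ 3j(4 3 5; 3 1 -4)² = 7/4290, sgn +1
I_A²/I_B² = (5/143)/(7/4290) = 150/7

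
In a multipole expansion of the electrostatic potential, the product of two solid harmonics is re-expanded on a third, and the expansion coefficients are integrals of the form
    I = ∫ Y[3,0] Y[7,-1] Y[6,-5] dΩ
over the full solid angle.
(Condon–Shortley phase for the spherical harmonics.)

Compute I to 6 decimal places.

Σmᵢ = -6 ≠ 0, so the φ-integral vanishes; I = 0

0.000000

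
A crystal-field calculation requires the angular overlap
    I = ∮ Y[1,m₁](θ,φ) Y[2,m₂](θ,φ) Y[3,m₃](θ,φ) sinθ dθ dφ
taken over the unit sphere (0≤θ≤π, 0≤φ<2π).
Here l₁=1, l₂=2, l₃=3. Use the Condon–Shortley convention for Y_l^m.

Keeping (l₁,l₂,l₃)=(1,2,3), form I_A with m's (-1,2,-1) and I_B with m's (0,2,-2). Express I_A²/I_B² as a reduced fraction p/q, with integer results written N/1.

l's match ⇒ only the (l;m) 3-j factors differ between A and B.
A: triangle coeff Δ(1,2,3) = 1/105; Σ_t [0,0]: t=0:+1/48 = 1/48; (3j)²=1/105 [(1 2 3; -1 2 -1)], sign=+1
B: triangle coeff Δ(1,2,3) = 1/105; Σ_t [0,0]: t=0:+1/24 = 1/24; (3j)²=1/21 [(1 2 3; 0 2 -2)], sign=-1
I_A²/I_B² = (1/105)/(1/21) = 1/5

1/5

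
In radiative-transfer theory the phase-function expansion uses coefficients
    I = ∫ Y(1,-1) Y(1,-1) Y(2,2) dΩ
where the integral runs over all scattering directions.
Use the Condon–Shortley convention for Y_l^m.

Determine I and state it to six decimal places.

0.309019

Checks pass: Σm=0; 4 even; l₃=2∈[0,2].
(2·1+1)(2·1+1)(2·2+1) = 45
Δ: 0! 2! 2! / 5! → 1/30
sum: t=0:+1/1 = 1/1
3j²(1 1 2; 0 0 0) = Δ·Π!·Σ² = 2/15  (sign +1)
sum: t=0:+1/4 = 1/4
3j²(1 1 2; -1 -1 2) = Δ·Π!·Σ² = 1/5  (sign +1)
combine: 4πI² = 45·2/15·1/5 = 6/5
take √, sign +1: I = 0.30901936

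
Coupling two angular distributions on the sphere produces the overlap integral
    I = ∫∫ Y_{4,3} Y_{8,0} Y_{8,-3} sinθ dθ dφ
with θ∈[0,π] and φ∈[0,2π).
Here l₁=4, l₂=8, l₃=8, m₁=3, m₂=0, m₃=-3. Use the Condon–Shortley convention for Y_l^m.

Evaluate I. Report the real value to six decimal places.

0.083505

m-sum 0 ✓  L=20 even ✓  4≤8≤12 ✓
Π(2lᵢ+1) = 9×17×17 = 2601
triangle coeff Δ(4,8,8) = 1/185175900
Σ_t [0,4]: t=0:+1/557383680 t=1:−1/21772800 t=2:+1/8294400 t=3:−1/21772800 t=4:+1/557383680 = 1/30965760
(3j)²=36/4199 [(4 8 8; 0 0 0)], sign=+1
Σ_t [0,1]: t=0:+1/139345920 t=1:−1/87091200 = -1/232243200
(3j)²=33/8398 [(4 8 8; 3 0 -3)], sign=+1
⇒ 4πI² = 5346/61009
I = (+1)√(5346/61009/(4π)) = 0.08350502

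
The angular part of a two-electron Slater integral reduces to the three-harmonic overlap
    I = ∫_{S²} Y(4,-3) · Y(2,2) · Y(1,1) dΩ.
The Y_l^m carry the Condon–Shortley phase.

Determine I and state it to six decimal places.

|4−2|≤1≤4+2 violated ⇒ I = 0

0.000000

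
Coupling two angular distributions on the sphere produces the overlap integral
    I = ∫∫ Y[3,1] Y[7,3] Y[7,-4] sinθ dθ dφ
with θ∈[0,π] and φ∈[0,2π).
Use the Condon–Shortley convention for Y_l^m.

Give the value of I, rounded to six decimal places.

Σlᵢ=17 odd — θ-integrand is odd under cosθ→−cosθ; I=0

0.000000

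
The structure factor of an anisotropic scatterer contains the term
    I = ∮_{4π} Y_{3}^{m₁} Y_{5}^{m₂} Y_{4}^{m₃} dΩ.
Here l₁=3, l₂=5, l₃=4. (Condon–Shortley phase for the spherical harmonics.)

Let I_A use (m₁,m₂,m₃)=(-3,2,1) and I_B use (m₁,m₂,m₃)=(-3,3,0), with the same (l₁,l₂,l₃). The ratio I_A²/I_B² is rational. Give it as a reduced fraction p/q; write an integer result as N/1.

5/6

Shared (l₁,l₂,l₃)=(3,5,4): N and (l;000)² cancel in I_A²/I_B².
A: Δ = 4!·2!·6!/13! = 1/180180; Racah Σ t=4..4: t=4:+1/1728 = 1/1728; ⇒ 3j(3 5 4; -3 2 1)² = 25/858, sgn -1
B: Δ = 4!·2!·6!/13! = 1/180180; Racah Σ t=4..4: t=4:+1/2304 = 1/2304; ⇒ 3j(3 5 4; -3 3 0)² = 5/143, sgn +1
I_A²/I_B² = (25/858)/(5/143) = 5/6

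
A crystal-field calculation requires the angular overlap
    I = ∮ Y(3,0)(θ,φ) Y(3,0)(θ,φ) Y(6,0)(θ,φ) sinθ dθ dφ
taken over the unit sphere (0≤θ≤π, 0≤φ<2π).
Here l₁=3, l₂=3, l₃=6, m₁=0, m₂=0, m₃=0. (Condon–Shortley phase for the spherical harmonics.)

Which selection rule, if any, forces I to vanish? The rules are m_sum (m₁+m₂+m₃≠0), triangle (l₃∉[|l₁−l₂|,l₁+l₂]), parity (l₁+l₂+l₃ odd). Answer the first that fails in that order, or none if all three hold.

none

azimuthal sum: 0 + 0 + 0 = 0  ✓
0 ≤ 6 ≤ 6 (triangle on l)  ✓
L = 3 + 3 + 6 = 12 (even)  ✓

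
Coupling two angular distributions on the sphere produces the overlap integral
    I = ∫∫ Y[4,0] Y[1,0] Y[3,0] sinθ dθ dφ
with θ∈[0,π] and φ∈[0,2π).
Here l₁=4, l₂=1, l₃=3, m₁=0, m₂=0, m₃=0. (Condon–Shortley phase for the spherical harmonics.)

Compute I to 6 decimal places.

0.246233

m-sum 0 ✓  L=8 even ✓  3≤3≤5 ✓
Π(2lᵢ+1) = 9×3×7 = 189
triangle coeff Δ(4,1,3) = 1/252
Σ_t [1,1]: t=1:−1/36 = -1/36
(3j)²=4/63 [(4 1 3; 0 0 0)], sign=+1
(m-triple is (0,0,0) — same symbol as above.)
⇒ 4πI² = 16/21
I = (+1)√(16/21/(4π)) = 0.24623252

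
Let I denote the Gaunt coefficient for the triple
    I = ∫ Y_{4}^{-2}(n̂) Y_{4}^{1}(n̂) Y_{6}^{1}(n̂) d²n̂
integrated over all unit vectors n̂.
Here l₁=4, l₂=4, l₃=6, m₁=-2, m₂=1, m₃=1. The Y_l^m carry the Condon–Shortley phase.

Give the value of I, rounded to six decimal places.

0.097783

Rules hold: Σm=0, L=14 even, 0≤6≤8.
N = 9·9·13 = 1053
Δ = 2!·6!·6!/15! = 1/1261260
Racah Σ t=0..2: t=0:+1/4608 t=1:−1/1296 t=2:+1/4608 = -7/20736
⇒ 3j(4 4 6; 0 0 0)² = 20/1287, sgn -1
Racah Σ t=0..2: t=0:+1/172800 t=1:−1/5760 t=2:+1/3456 = 7/57600
⇒ 3j(4 4 6; -2 1 1)² = 21/2860, sgn -1
4πI² = N·(3j₀)²·(3jₘ)² = 189/1573
I = +1·√(0.120153/4π) = 0.09778261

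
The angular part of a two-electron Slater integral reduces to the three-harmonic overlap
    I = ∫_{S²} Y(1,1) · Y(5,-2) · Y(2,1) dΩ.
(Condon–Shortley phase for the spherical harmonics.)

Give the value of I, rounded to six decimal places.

l₃=2 ∉ [4,6] — triangle fails ⇒ I = 0

0.000000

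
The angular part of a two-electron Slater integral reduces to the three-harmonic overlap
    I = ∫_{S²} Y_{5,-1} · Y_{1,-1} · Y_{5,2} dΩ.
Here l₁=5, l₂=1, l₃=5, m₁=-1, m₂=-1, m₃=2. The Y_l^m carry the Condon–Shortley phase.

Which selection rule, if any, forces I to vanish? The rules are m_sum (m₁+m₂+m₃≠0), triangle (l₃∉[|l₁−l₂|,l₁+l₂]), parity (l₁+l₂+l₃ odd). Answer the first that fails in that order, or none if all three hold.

parity

azimuthal sum: -1 − 1 + 2 = 0  ✓
4 ≤ 5 ≤ 6 (triangle on l)  ✓
L = 5 + 1 + 5 = 11 (odd)  ✗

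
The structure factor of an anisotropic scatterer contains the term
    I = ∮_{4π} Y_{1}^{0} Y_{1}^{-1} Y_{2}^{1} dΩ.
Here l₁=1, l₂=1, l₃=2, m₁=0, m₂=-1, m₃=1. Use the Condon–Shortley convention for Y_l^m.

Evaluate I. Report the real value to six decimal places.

-0.218510

Rules hold: Σm=0, L=4 even, 0≤2≤2.
N = 3·3·5 = 45
Δ = 0!·2!·2!/5! = 1/30
Racah Σ t=0..0: t=0:+1/1 = 1/1
⇒ 3j(1 1 2; 0 0 0)² = 2/15, sgn +1
Racah Σ t=0..0: t=0:+1/2 = 1/2
⇒ 3j(1 1 2; 0 -1 1)² = 1/10, sgn -1
4πI² = N·(3j₀)²·(3jₘ)² = 3/5
I = -1·√(0.6/4π) = -0.21850969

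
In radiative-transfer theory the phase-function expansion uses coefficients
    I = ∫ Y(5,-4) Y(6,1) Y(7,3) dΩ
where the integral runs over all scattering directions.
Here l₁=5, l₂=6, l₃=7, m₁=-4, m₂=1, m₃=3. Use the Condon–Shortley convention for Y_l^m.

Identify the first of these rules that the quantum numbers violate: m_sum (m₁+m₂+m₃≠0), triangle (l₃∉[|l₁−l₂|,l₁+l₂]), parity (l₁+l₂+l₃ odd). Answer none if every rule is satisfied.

none

azimuthal sum: -4 + 1 + 3 = 0  ✓
1 ≤ 7 ≤ 11 (triangle on l)  ✓
L = 5 + 6 + 7 = 18 (even)  ✓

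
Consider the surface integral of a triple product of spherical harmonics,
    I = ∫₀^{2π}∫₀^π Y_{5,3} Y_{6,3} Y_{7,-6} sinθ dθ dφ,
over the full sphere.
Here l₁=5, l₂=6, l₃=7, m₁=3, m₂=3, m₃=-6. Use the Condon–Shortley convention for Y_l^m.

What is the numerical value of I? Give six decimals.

0.107391

Rules hold: Σm=0, L=18 even, 1≤7≤11.
N = 11·13·15 = 2145
Δ = 4!·6!·8!/19! = 1/174594420
Racah Σ t=0..4: t=0:+1/4147200 t=1:−1/207360 t=2:+1/82944 t=3:−1/207360 t=4:+1/4147200 = 1/345600
⇒ 3j(5 6 7; 0 0 0)² = 420/46189, sgn -1
Racah Σ t=1..2: t=1:−1/29030400 t=2:+1/14515200 = 1/29030400
⇒ 3j(5 6 7; 3 3 -6)² = 12/1615, sgn -1
4πI² = N·(3j₀)²·(3jₘ)² = 15120/104329
I = +1·√(0.144926/4π) = 0.10739114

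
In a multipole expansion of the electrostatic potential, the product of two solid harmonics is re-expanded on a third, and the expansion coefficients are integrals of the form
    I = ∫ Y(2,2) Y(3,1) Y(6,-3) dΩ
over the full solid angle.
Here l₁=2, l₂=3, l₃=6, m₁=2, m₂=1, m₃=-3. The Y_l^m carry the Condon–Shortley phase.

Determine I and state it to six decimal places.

triangle: need 1≤l₃≤5, have 6; I=0

0.000000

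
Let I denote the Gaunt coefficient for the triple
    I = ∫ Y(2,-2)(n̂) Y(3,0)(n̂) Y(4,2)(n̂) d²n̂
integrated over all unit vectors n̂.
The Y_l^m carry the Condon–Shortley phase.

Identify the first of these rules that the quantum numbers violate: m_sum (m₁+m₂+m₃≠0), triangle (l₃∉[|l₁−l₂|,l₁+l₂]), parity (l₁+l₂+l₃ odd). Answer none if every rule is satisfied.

parity

Σmᵢ = 0  ✓
l₃∈[|l₁−l₂|,l₁+l₂]=[1,5], have l₃=4  ✓
Σlᵢ = 9 ⇒ odd  ✗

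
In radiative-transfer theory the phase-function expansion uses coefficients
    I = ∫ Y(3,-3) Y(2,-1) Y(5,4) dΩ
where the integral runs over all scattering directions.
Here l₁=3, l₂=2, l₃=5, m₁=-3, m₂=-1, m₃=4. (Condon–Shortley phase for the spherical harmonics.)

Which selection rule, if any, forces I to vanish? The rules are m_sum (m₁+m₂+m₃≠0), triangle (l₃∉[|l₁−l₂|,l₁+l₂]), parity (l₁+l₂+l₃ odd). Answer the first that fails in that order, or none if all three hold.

none

Σmᵢ = 0  ✓
l₃∈[|l₁−l₂|,l₁+l₂]=[1,5], have l₃=5  ✓
Σlᵢ = 10 ⇒ even  ✓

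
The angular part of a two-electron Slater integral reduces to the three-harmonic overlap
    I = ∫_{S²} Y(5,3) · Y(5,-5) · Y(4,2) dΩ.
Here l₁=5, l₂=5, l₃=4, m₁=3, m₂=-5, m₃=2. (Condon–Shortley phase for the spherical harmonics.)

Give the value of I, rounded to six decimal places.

Checks pass: Σm=0; 14 even; l₃=4∈[0,10].
(2·5+1)(2·5+1)(2·4+1) = 1089
Δ: 6! 4! 4! / 15! → 1/3153150
sum: t=1:−1/69120 t=2:+1/1728 t=3:−1/576 t=4:+1/1728 t=5:−1/69120 = -7/11520
3j²(5 5 4; 0 0 0) = Δ·Π!·Σ² = 2/143  (sign -1)
sum: t=0:+1/69120 = 1/69120
3j²(5 5 4; 3 -5 2) = Δ·Π!·Σ² = 4/143  (sign +1)
combine: 4πI² = 1089·2/143·4/143 = 72/169
take √, sign -1: I = -0.18412721

-0.184127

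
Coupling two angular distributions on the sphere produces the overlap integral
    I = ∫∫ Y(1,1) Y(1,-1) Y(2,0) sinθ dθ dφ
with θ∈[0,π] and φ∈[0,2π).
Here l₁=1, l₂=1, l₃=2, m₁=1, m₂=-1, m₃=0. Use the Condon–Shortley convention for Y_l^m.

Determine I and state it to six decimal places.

Checks pass: Σm=0; 4 even; l₃=2∈[0,2].
(2·1+1)(2·1+1)(2·2+1) = 45
Δ: 0! 2! 2! / 5! → 1/30
sum: t=0:+1/1 = 1/1
3j²(1 1 2; 0 0 0) = Δ·Π!·Σ² = 2/15  (sign +1)
sum: t=0:+1/4 = 1/4
3j²(1 1 2; 1 -1 0) = Δ·Π!·Σ² = 1/30  (sign +1)
combine: 4πI² = 45·2/15·1/30 = 1/5
take √, sign +1: I = 0.12615663

0.126157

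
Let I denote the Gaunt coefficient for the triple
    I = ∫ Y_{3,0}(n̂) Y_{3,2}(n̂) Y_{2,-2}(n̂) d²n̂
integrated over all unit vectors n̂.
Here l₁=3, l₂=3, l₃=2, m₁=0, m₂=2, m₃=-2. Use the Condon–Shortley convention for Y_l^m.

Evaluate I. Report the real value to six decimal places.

-0.188063

Checks pass: Σm=0; 8 even; l₃=2∈[0,6].
(2·3+1)(2·3+1)(2·2+1) = 245
Δ: 4! 2! 2! / 9! → 1/3780
sum: t=1:−1/24 t=2:+1/4 t=3:−1/24 = 1/6
3j²(3 3 2; 0 0 0) = Δ·Π!·Σ² = 4/105  (sign +1)
sum: t=3:−1/24 = -1/24
3j²(3 3 2; 0 2 -2) = Δ·Π!·Σ² = 1/21  (sign -1)
combine: 4πI² = 245·4/105·1/21 = 4/9
take √, sign -1: I = -0.18806319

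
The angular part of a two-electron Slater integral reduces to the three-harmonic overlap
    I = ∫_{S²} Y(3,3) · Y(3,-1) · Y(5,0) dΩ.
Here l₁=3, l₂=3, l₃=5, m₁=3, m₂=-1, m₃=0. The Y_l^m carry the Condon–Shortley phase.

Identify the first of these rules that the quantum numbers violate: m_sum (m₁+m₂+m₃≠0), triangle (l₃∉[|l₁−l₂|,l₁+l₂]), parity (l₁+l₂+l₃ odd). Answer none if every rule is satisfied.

m_sum

Σmᵢ = 2  ✗
l₃∈[|l₁−l₂|,l₁+l₂]=[0,6], have l₃=5
Σlᵢ = 11 ⇒ odd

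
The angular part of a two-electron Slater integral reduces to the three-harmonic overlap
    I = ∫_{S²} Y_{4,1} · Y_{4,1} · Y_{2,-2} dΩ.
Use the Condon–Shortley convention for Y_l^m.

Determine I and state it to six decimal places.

0.200662

Rules hold: Σm=0, L=10 even, 0≤2≤8.
N = 9·9·5 = 405
Δ = 6!·2!·2!/11! = 1/13860
Racah Σ t=2..4: t=2:+1/192 t=3:−1/36 t=4:+1/192 = -5/288
⇒ 3j(4 4 2; 0 0 0)² = 20/693, sgn -1
Racah Σ t=3..3: t=3:−1/144 = -1/144
⇒ 3j(4 4 2; 1 1 -2)² = 10/231, sgn -1
4πI² = N·(3j₀)²·(3jₘ)² = 3000/5929
I = +1·√(0.505988/4π) = 0.20066192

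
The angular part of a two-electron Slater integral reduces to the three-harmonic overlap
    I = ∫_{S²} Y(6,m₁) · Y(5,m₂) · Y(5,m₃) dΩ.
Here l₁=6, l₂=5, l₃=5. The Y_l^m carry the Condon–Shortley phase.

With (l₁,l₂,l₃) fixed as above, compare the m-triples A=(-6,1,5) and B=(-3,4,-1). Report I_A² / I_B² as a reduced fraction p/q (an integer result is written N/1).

l's match ⇒ only the (l;m) 3-j factors differ between A and B.
A: triangle coeff Δ(6,5,5) = 1/28588560; Σ_t [6,6]: t=6:+1/12441600 = 1/12441600; (3j)²=3/442 [(6 5 5; -6 1 5)], sign=+1
B: triangle coeff Δ(6,5,5) = 1/28588560; Σ_t [5,6]: t=5:−1/138240 t=6:+1/155520 = -1/1244160; (3j)²=3/9724 [(6 5 5; -3 4 -1)], sign=-1
I_A²/I_B² = (3/442)/(3/9724) = 22/1

22/1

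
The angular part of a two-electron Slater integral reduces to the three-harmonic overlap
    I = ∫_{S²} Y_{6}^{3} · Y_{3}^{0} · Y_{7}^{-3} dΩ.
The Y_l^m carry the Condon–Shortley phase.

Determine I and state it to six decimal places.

m-sum 0 ✓  L=16 even ✓  3≤7≤9 ✓
Π(2lᵢ+1) = 13×7×15 = 1365
triangle coeff Δ(6,3,7) = 1/2042040
Σ_t [0,2]: t=0:+1/207360 t=1:−1/57600 t=2:+1/207360 = -1/129600
(3j)²=168/12155 [(6 3 7; 0 0 0)], sign=+1
Σ_t [0,2]: t=0:+1/362880 t=1:−1/322560 t=2:+1/4354560 = -1/8709120
(3j)²=3/68068 [(6 3 7; 3 0 -3)], sign=-1
⇒ 4πI² = 378/454597
I = (-1)√(378/454597/(4π)) = -0.00813444

-0.008134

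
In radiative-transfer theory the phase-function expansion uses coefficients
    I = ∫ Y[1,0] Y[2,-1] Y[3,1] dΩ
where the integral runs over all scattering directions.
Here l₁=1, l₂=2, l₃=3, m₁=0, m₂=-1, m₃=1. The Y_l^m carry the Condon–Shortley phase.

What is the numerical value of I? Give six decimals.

-0.233597

Checks pass: Σm=0; 6 even; l₃=3∈[1,3].
(2·1+1)(2·2+1)(2·3+1) = 105
Δ: 0! 2! 4! / 7! → 1/105
sum: t=0:+1/4 = 1/4
3j²(1 2 3; 0 0 0) = Δ·Π!·Σ² = 3/35  (sign -1)
sum: t=0:+1/6 = 1/6
3j²(1 2 3; 0 -1 1) = Δ·Π!·Σ² = 8/105  (sign +1)
combine: 4πI² = 105·3/35·8/105 = 24/35
take √, sign -1: I = -0.23359668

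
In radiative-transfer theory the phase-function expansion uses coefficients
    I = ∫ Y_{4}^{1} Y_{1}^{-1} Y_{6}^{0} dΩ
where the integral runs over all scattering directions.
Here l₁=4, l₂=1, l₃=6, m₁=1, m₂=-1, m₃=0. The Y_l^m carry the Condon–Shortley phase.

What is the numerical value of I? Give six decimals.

0.000000

triangle: need 3≤l₃≤5, have 6; I=0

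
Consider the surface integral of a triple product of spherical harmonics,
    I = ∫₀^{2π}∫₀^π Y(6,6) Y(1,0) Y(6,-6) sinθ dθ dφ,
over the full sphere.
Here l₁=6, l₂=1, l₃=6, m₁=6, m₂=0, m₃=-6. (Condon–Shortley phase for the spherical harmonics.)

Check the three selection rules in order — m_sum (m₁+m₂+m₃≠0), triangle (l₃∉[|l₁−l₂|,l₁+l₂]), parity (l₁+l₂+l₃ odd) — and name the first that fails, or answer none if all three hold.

parity

Σmᵢ = 0  ✓
l₃∈[|l₁−l₂|,l₁+l₂]=[5,7], have l₃=6  ✓
Σlᵢ = 13 ⇒ odd  ✗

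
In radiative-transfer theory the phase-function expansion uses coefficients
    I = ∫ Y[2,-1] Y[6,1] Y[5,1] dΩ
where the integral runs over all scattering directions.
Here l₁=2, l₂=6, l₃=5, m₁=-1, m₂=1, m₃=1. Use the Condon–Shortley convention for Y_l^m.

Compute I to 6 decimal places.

Σmᵢ = 1 ≠ 0, so the φ-integral vanishes; I = 0

0.000000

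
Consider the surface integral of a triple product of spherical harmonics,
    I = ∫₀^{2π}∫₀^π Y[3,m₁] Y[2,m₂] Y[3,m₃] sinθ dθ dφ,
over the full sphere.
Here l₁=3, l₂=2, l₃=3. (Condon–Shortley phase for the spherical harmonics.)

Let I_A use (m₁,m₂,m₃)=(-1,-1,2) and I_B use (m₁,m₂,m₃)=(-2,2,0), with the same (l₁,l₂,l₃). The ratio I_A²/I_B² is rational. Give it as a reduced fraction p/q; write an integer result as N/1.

3/4

Shared (l₁,l₂,l₃)=(3,2,3): N and (l;000)² cancel in I_A²/I_B².
A: Δ = 2!·4!·2!/9! = 1/3780; Racah Σ t=0..1: t=0:+1/48 t=1:−1/12 = -1/16; ⇒ 3j(3 2 3; -1 -1 2)² = 1/28, sgn +1
B: Δ = 2!·4!·2!/9! = 1/3780; Racah Σ t=2..2: t=2:+1/24 = 1/24; ⇒ 3j(3 2 3; -2 2 0)² = 1/21, sgn -1
I_A²/I_B² = (1/28)/(1/21) = 3/4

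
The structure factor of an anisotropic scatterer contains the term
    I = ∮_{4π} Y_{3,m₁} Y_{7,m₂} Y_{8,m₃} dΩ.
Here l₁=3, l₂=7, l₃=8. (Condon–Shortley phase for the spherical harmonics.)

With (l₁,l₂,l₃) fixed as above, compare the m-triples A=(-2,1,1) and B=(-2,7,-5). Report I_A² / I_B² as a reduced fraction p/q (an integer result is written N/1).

Same 3,7,8: normalisation and zero-m 3j drop out of the ratio.
A: Δ: 2! 4! 12! / 19! → 1/5290740; sum: t=1:−1/14515200 t=2:+1/6220800 = 1/10886400; 3j²(3 7 8; -2 1 1) = Δ·Π!·Σ² = 128/12597  (sign -1)
B: Δ: 2! 4! 12! / 19! → 1/5290740; sum: t=2:+1/5748019200 = 1/5748019200; 3j²(3 7 8; -2 7 -5) = Δ·Π!·Σ² = 13/5814  (sign -1)
I_A²/I_B² = (128/12597)/(13/5814) = 768/169

768/169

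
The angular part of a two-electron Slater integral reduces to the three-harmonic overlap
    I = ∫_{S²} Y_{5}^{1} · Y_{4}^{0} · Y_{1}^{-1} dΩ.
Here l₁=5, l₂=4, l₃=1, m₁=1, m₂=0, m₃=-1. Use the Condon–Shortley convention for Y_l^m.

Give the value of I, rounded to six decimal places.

-0.190188

Checks pass: Σm=0; 10 even; l₃=1∈[1,9].
(2·5+1)(2·4+1)(2·1+1) = 297
Δ: 8! 2! 0! / 11! → 1/495
sum: t=4:+1/576 = 1/576
3j²(5 4 1; 0 0 0) = Δ·Π!·Σ² = 5/99  (sign -1)
sum: t=4:+1/1152 = 1/1152
3j²(5 4 1; 1 0 -1) = Δ·Π!·Σ² = 1/33  (sign +1)
combine: 4πI² = 297·5/99·1/33 = 5/11
take √, sign -1: I = -0.19018827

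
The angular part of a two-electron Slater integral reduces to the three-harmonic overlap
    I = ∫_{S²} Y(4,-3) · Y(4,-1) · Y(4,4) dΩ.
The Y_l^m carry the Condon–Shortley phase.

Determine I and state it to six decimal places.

-0.168431

Rules hold: Σm=0, L=12 even, 0≤4≤8.
N = 9·9·9 = 729
Δ = 4!·4!·4!/13! = 1/450450
Racah Σ t=0..4: t=0:+1/13824 t=1:−1/216 t=2:+1/64 t=3:−1/216 t=4:+1/13824 = 5/768
⇒ 3j(4 4 4; 0 0 0)² = 18/1001, sgn +1
Racah Σ t=3..3: t=3:−1/3456 = -1/3456
⇒ 3j(4 4 4; -3 -1 4)² = 35/1287, sgn -1
4πI² = N·(3j₀)²·(3jₘ)² = 7290/20449
I = -1·√(0.356497/4π) = -0.16843130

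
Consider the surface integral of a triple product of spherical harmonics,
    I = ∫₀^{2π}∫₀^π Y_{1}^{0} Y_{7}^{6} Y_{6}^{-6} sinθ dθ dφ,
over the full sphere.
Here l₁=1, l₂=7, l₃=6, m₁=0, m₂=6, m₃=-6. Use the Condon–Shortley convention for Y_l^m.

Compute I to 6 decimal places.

0.126157

Rules hold: Σm=0, L=14 even, 6≤6≤8.
N = 3·15·13 = 585
Δ = 2!·0!·12!/15! = 1/1365
Racah Σ t=1..1: t=1:−1/518400 = -1/518400
⇒ 3j(1 7 6; 0 0 0)² = 7/195, sgn -1
Racah Σ t=1..1: t=1:−1/479001600 = -1/479001600
⇒ 3j(1 7 6; 0 6 -6)² = 1/105, sgn -1
4πI² = N·(3j₀)²·(3jₘ)² = 1/5
I = +1·√(0.2/4π) = 0.12615663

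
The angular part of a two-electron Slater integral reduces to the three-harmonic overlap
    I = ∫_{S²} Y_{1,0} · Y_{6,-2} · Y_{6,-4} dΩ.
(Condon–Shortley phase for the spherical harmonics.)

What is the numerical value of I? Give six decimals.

Σmᵢ = -6 ≠ 0, so the φ-integral vanishes; I = 0

0.000000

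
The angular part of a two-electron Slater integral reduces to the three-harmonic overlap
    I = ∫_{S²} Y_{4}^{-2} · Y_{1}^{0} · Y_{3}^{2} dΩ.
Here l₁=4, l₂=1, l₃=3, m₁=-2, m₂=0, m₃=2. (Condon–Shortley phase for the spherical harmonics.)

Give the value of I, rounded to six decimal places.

Rules hold: Σm=0, L=8 even, 3≤3≤5.
N = 9·3·7 = 189
Δ = 2!·6!·0!/9! = 1/252
Racah Σ t=1..1: t=1:−1/36 = -1/36
⇒ 3j(4 1 3; 0 0 0)² = 4/63, sgn +1
Racah Σ t=1..1: t=1:−1/120 = -1/120
⇒ 3j(4 1 3; -2 0 2)² = 1/21, sgn +1
4πI² = N·(3j₀)²·(3jₘ)² = 4/7
I = +1·√(0.571429/4π) = 0.21324362

0.213244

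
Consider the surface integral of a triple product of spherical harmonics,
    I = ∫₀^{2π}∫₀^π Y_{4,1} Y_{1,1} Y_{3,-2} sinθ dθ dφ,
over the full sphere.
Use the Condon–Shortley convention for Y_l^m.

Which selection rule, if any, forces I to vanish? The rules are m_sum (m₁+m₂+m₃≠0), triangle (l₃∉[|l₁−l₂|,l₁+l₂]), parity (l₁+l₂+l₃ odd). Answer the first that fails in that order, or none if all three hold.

none

Σmᵢ = 0  ✓
l₃∈[|l₁−l₂|,l₁+l₂]=[3,5], have l₃=3  ✓
Σlᵢ = 8 ⇒ even  ✓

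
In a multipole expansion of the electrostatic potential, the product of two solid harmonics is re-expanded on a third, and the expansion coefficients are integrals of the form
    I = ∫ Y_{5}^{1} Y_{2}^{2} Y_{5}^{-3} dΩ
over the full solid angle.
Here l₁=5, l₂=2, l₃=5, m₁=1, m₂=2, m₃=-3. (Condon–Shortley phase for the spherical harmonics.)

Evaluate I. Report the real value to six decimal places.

0.171169

Checks pass: Σm=0; 12 even; l₃=5∈[3,7].
(2·5+1)(2·2+1)(2·5+1) = 605
Δ: 2! 8! 2! / 13! → 1/38610
sum: t=0:+1/2880 t=1:−1/576 t=2:+1/2880 = -1/960
3j²(5 2 5; 0 0 0) = Δ·Π!·Σ² = 10/429  (sign +1)
sum: t=2:+1/5760 = 1/5760
3j²(5 2 5; 1 2 -3) = Δ·Π!·Σ² = 56/2145  (sign +1)
combine: 4πI² = 605·10/429·56/2145 = 560/1521
take √, sign +1: I = 0.17116875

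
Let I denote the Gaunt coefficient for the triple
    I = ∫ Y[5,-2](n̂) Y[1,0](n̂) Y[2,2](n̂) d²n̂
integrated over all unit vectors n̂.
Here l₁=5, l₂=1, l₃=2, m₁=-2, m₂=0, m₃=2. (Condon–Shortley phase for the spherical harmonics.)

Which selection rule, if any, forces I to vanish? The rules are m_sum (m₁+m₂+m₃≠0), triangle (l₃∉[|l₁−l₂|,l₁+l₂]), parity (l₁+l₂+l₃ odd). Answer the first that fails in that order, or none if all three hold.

triangle

Σmᵢ = 0  ✓
l₃∈[|l₁−l₂|,l₁+l₂]=[4,6], have l₃=2  ✗
Σlᵢ = 8 ⇒ even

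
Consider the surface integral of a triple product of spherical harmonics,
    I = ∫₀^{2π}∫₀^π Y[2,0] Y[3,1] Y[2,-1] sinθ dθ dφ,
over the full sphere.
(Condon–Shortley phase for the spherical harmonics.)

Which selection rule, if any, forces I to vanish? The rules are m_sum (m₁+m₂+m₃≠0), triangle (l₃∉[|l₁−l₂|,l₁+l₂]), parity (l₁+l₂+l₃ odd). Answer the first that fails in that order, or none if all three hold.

Σmᵢ = 0  ✓
l₃∈[|l₁−l₂|,l₁+l₂]=[1,5], have l₃=2  ✓
Σlᵢ = 7 ⇒ odd  ✗

parity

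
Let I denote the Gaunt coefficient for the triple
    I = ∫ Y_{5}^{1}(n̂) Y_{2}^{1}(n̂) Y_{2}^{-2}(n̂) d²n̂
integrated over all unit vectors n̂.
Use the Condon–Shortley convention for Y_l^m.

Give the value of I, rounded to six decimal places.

0.000000

triangle: need 3≤l₃≤7, have 2; I=0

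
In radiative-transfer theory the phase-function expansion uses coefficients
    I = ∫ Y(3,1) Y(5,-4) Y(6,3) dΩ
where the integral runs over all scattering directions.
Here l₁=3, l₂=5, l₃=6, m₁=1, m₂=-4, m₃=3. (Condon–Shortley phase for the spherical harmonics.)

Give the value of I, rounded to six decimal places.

m-sum 0 ✓  L=14 even ✓  2≤6≤8 ✓
Π(2lᵢ+1) = 7×11×13 = 1001
triangle coeff Δ(3,5,6) = 1/675675
Σ_t [0,2]: t=0:+1/8640 t=1:−1/2304 t=2:+1/8640 = -7/34560
(3j)²=7/429 [(3 5 6; 0 0 0)], sign=-1
Σ_t [0,1]: t=0:+1/40320 t=1:−1/241920 = 1/48384
(3j)²=24/1001 [(3 5 6; 1 -4 3)], sign=-1
⇒ 4πI² = 56/143
I = (+1)√(56/143/(4π)) = 0.17653103

0.176531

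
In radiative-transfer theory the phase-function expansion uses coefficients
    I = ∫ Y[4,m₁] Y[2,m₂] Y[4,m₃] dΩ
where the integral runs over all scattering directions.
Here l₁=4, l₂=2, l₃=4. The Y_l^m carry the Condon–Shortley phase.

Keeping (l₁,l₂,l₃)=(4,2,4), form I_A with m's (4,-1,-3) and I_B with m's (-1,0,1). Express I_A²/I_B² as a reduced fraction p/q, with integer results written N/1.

Same 4,2,4: normalisation and zero-m 3j drop out of the ratio.
A: Δ: 2! 6! 2! / 11! → 1/13860; sum: t=0:+1/1440 = 1/1440; 3j²(4 2 4; 4 -1 -3) = Δ·Π!·Σ² = 7/165  (sign -1)
B: Δ: 2! 6! 2! / 11! → 1/13860; sum: t=0:+1/480 t=1:−1/48 t=2:+1/144 = -17/1440; 3j²(4 2 4; -1 0 1) = Δ·Π!·Σ² = 289/13860  (sign +1)
I_A²/I_B² = (7/165)/(289/13860) = 588/289

588/289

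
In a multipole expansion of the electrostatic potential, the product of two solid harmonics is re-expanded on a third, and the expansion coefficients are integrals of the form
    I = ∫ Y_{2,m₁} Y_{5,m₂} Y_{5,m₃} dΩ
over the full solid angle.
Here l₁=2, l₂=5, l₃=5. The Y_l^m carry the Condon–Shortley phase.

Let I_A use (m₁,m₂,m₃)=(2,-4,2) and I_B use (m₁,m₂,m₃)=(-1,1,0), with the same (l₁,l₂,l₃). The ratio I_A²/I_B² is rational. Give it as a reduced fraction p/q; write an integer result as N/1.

Shared (l₁,l₂,l₃)=(2,5,5): N and (l;000)² cancel in I_A²/I_B².
A: Δ = 2!·2!·8!/13! = 1/38610; Racah Σ t=0..0: t=0:+1/20160 = 1/20160; ⇒ 3j(2 5 5; 2 -4 2)² = 12/715, sgn -1
B: Δ = 2!·2!·8!/13! = 1/38610; Racah Σ t=1..2: t=1:−1/1440 t=2:+1/1152 = 1/5760; ⇒ 3j(2 5 5; -1 1 0)² = 1/858, sgn -1
I_A²/I_B² = (12/715)/(1/858) = 72/5

72/5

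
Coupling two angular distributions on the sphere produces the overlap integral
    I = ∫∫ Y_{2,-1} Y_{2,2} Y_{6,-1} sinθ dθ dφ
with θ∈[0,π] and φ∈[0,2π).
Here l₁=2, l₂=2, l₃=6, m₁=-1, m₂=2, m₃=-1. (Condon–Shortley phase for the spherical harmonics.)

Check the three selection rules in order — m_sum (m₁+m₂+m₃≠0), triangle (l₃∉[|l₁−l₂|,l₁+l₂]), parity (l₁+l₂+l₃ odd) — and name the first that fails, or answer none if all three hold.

azimuthal sum: -1 + 2 − 1 = 0  ✓
0 ≤ 6 ≤ 4 (triangle on l)  ✗
L = 2 + 2 + 6 = 10 (even)

triangle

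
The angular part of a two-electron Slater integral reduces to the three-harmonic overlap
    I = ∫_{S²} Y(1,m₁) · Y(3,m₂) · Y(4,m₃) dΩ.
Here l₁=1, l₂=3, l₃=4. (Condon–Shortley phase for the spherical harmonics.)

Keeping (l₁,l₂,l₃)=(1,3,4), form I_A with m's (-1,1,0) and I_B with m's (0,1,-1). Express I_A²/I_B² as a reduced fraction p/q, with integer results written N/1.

Shared (l₁,l₂,l₃)=(1,3,4): N and (l;000)² cancel in I_A²/I_B².
A: Δ = 0!·2!·6!/9! = 1/252; Racah Σ t=0..0: t=0:+1/96 = 1/96; ⇒ 3j(1 3 4; -1 1 0)² = 1/42, sgn +1
B: Δ = 0!·2!·6!/9! = 1/252; Racah Σ t=0..0: t=0:+1/48 = 1/48; ⇒ 3j(1 3 4; 0 1 -1)² = 5/84, sgn -1
I_A²/I_B² = (1/42)/(5/84) = 2/5

2/5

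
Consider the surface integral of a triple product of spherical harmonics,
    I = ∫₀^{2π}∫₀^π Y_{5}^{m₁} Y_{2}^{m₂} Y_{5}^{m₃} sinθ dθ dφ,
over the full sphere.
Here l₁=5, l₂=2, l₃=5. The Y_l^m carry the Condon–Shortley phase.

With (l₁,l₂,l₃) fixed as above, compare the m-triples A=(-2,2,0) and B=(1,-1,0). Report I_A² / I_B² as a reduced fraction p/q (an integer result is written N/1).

28/1

l's match ⇒ only the (l;m) 3-j factors differ between A and B.
A: triangle coeff Δ(5,2,5) = 1/38610; Σ_t [2,2]: t=2:+1/2880 = 1/2880; (3j)²=14/429 [(5 2 5; -2 2 0)], sign=-1
B: triangle coeff Δ(5,2,5) = 1/38610; Σ_t [0,1]: t=0:+1/1152 t=1:−1/1440 = 1/5760; (3j)²=1/858 [(5 2 5; 1 -1 0)], sign=-1
I_A²/I_B² = (14/429)/(1/858) = 28/1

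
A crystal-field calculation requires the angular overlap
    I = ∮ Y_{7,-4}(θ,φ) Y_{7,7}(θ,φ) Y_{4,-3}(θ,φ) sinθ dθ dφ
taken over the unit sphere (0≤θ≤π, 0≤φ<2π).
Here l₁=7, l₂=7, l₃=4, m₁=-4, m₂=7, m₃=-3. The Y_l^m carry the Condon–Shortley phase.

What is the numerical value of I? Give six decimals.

Rules hold: Σm=0, L=18 even, 0≤4≤14.
N = 15·15·9 = 2025
Δ = 10!·4!·4!/19! = 1/58198140
Racah Σ t=3..7: t=3:−1/17418240 t=4:+1/622080 t=5:−1/230400 t=6:+1/622080 t=7:−1/17418240 = -1/806400
⇒ 3j(7 7 4; 0 0 0)² = 2268/230945, sgn -1
Racah Σ t=10..10: t=10:+1/522547200 = 1/522547200
⇒ 3j(7 7 4; -4 7 -3)² = 77/11628, sgn -1
4πI² = N·(3j₀)²·(3jₘ)² = 178605/1356277
I = +1·√(0.131688/4π) = 0.10236881

0.102369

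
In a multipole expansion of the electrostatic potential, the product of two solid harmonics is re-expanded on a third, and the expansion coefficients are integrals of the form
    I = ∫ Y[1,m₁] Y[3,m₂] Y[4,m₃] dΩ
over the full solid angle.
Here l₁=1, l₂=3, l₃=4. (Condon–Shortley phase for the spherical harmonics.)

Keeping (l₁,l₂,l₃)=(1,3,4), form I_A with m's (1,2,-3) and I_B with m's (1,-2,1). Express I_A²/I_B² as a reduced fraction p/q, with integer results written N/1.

7/1

l's match ⇒ only the (l;m) 3-j factors differ between A and B.
A: triangle coeff Δ(1,3,4) = 1/252; Σ_t [0,0]: t=0:+1/240 = 1/240; (3j)²=1/12 [(1 3 4; 1 2 -3)], sign=-1
B: triangle coeff Δ(1,3,4) = 1/252; Σ_t [0,0]: t=0:+1/240 = 1/240; (3j)²=1/84 [(1 3 4; 1 -2 1)], sign=-1
I_A²/I_B² = (1/12)/(1/84) = 7/1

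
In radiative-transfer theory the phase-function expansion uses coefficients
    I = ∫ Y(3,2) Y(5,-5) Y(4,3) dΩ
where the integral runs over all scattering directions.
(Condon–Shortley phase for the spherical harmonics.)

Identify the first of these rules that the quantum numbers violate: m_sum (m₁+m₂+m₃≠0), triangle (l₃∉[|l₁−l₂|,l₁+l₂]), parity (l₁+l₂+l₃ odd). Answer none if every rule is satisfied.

Σmᵢ = 0  ✓
l₃∈[|l₁−l₂|,l₁+l₂]=[2,8], have l₃=4  ✓
Σlᵢ = 12 ⇒ even  ✓

none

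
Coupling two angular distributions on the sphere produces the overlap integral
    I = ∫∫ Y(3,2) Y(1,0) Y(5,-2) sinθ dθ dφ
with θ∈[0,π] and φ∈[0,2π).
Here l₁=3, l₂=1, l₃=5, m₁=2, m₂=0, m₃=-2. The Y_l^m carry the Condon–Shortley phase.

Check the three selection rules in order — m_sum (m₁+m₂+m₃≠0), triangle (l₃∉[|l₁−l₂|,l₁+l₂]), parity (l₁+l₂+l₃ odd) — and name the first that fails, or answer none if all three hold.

triangle

Σmᵢ = 0  ✓
l₃∈[|l₁−l₂|,l₁+l₂]=[2,4], have l₃=5  ✗
Σlᵢ = 9 ⇒ odd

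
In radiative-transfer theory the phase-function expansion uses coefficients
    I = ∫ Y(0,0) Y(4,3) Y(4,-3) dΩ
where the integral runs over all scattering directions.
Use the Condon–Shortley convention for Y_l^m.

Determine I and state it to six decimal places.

Rules hold: Σm=0, L=8 even, 4≤4≤4.
N = 1·9·9 = 81
Δ = 0!·0!·8!/9! = 1/9
Racah Σ t=0..0: t=0:+1/576 = 1/576
⇒ 3j(0 4 4; 0 0 0)² = 1/9, sgn +1
Racah Σ t=0..0: t=0:+1/5040 = 1/5040
⇒ 3j(0 4 4; 0 3 -3)² = 1/9, sgn -1
4πI² = N·(3j₀)²·(3jₘ)² = 1/1
I = -1·√(1/4π) = -0.28209479

-0.282095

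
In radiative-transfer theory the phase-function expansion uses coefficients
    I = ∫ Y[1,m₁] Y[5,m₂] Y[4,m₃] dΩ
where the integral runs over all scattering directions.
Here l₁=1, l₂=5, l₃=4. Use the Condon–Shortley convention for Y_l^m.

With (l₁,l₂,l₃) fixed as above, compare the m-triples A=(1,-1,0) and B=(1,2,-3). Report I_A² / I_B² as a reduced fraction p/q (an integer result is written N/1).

l's match ⇒ only the (l;m) 3-j factors differ between A and B.
A: triangle coeff Δ(1,5,4) = 1/495; Σ_t [0,0]: t=0:+1/1152 = 1/1152; (3j)²=1/33 [(1 5 4; 1 -1 0)], sign=+1
B: triangle coeff Δ(1,5,4) = 1/495; Σ_t [0,0]: t=0:+1/10080 = 1/10080; (3j)²=1/165 [(1 5 4; 1 2 -3)], sign=-1
I_A²/I_B² = (1/33)/(1/165) = 5/1

5/1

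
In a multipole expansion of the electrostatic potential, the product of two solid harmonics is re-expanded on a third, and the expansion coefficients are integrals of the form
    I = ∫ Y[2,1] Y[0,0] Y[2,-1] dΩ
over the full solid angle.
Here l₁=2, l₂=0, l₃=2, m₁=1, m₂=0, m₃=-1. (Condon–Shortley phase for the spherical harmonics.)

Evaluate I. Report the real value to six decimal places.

m-sum 0 ✓  L=4 even ✓  2≤2≤2 ✓
Π(2lᵢ+1) = 5×1×5 = 25
triangle coeff Δ(2,0,2) = 1/5
Σ_t [0,0]: t=0:+1/4 = 1/4
(3j)²=1/5 [(2 0 2; 0 0 0)], sign=+1
Σ_t [0,0]: t=0:+1/6 = 1/6
(3j)²=1/5 [(2 0 2; 1 0 -1)], sign=-1
⇒ 4πI² = 1/1
I = (-1)√(1/1/(4π)) = -0.28209479

-0.282095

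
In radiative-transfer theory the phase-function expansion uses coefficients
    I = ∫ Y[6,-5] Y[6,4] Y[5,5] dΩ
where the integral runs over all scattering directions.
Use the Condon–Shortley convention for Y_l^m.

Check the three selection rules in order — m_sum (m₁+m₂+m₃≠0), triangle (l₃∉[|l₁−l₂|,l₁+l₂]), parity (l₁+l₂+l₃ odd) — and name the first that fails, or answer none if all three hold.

azimuthal sum: -5 + 4 + 5 = 4  ✗
0 ≤ 5 ≤ 12 (triangle on l)
L = 6 + 6 + 5 = 17 (odd)

m_sum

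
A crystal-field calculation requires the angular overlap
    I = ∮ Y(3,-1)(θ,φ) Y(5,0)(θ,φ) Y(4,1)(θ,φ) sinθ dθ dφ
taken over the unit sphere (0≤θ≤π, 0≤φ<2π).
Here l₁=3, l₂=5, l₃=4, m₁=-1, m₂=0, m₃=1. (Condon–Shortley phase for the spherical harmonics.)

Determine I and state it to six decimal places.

-0.009577

Checks pass: Σm=0; 12 even; l₃=4∈[2,8].
(2·3+1)(2·5+1)(2·4+1) = 693
Δ: 4! 2! 6! / 13! → 1/180180
sum: t=1:−1/576 t=2:+1/144 t=3:−1/576 = 1/288
3j²(3 5 4; 0 0 0) = Δ·Π!·Σ² = 20/1001  (sign +1)
sum: t=2:+1/288 t=3:−1/288 t=4:+1/5760 = 1/5760
3j²(3 5 4; -1 0 1) = Δ·Π!·Σ² = 1/12012  (sign -1)
combine: 4πI² = 693·20/1001·1/12012 = 15/13013
take √, sign -1: I = -0.00957750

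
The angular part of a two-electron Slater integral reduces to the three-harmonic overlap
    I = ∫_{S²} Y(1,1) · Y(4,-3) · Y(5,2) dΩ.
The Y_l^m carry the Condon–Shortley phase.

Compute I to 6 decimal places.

0.085055

m-sum 0 ✓  L=10 even ✓  3≤5≤5 ✓
Π(2lᵢ+1) = 3×9×11 = 297
triangle coeff Δ(1,4,5) = 1/495
Σ_t [0,0]: t=0:+1/576 = 1/576
(3j)²=5/99 [(1 4 5; 0 0 0)], sign=-1
Σ_t [0,0]: t=0:+1/10080 = 1/10080
(3j)²=1/165 [(1 4 5; 1 -3 2)], sign=-1
⇒ 4πI² = 1/11
I = (+1)√(1/11/(4π)) = 0.08505478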